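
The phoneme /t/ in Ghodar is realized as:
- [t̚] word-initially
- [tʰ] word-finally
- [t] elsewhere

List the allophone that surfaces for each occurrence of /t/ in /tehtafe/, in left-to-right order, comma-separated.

[t̚], [t]

Occurrence 1 (position 1): word-initially → [t̚].
Occurrence 2 (position 4): no conditioning environment matches → elsewhere allophone [t].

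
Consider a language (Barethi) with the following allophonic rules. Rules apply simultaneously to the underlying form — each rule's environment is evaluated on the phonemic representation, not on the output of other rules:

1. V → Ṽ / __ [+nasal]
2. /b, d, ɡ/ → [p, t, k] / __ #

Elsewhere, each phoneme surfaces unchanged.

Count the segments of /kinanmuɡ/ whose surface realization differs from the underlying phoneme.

3

Segments that undergo a rule: /i/ → [ĩ] (rule 1); /a/ → [ã] (rule 1); /ɡ/ → [k] (rule 2).
All other segments surface unchanged.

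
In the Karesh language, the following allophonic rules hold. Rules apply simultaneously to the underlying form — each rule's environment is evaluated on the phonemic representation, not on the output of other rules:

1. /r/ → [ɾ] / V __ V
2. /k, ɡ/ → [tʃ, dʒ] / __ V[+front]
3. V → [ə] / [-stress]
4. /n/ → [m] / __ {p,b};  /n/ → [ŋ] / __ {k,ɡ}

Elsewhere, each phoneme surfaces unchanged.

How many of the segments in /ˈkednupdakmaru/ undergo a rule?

6

Segments that undergo a rule: /k/ → [tʃ] (rule 2); /u/ → [ə] (rule 3); /a/ → [ə] (rule 3); /a/ → [ə] (rule 3); /r/ → [ɾ] (rule 1); /u/ → [ə] (rule 3).
All other segments surface unchanged.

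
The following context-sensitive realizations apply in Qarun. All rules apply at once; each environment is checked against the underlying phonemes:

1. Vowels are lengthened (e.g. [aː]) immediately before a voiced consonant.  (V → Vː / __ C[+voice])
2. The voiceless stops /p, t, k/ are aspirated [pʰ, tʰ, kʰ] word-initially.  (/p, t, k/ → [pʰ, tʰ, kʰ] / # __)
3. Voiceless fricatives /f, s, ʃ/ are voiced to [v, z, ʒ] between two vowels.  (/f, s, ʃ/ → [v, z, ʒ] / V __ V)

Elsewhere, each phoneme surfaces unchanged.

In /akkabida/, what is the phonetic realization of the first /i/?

/i/ (between /b/ and /d/) occurs before a voiced consonant → [iː] by rule 1.

[iː]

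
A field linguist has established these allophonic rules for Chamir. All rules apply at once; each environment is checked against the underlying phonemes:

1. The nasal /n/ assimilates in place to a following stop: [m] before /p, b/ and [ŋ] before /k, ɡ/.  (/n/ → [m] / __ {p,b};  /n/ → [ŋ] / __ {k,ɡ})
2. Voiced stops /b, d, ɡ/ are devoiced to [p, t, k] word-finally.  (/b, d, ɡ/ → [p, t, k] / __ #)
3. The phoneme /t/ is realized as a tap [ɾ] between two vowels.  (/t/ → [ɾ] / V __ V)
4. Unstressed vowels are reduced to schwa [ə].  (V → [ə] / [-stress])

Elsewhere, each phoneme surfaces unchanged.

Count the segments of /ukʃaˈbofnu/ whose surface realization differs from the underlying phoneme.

Segments that undergo a rule: /u/ → [ə] (rule 4); /a/ → [ə] (rule 4); /u/ → [ə] (rule 4).
All other segments surface unchanged.

3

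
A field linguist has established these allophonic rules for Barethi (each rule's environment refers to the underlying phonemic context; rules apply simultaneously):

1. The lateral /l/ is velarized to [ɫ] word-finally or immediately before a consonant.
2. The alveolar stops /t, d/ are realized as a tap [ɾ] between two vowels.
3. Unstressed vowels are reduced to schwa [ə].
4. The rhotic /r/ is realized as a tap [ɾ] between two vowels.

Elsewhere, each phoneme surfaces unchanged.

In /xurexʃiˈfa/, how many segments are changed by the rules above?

4

Segments that undergo a rule: /u/ → [ə] (rule 3); /r/ → [ɾ] (rule 4); /e/ → [ə] (rule 3); /i/ → [ə] (rule 3).
All other segments surface unchanged.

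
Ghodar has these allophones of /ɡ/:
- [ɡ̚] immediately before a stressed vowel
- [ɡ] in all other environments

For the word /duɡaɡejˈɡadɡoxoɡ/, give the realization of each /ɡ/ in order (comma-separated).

[ɡ], [ɡ], [ɡ̚], [ɡ], [ɡ]

Occurrence 1 (position 3): no conditioning environment matches → elsewhere allophone [ɡ].
Occurrence 2 (position 5): no conditioning environment matches → elsewhere allophone [ɡ].
Occurrence 3 (position 8): immediately before a stressed vowel → [ɡ̚].
Occurrence 4 (position 11): no conditioning environment matches → elsewhere allophone [ɡ].
Occurrence 5 (position 15): no conditioning environment matches → elsewhere allophone [ɡ].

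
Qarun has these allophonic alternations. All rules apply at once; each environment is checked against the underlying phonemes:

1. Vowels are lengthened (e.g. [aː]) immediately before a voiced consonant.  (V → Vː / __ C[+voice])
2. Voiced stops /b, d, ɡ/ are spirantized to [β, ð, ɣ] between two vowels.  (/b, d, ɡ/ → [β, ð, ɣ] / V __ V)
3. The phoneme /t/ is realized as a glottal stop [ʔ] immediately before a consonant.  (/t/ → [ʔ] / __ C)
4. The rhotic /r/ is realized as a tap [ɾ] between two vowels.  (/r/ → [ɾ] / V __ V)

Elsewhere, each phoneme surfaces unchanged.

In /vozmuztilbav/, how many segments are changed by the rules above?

4

Segments that undergo a rule: /o/ → [oː] (rule 1); /u/ → [uː] (rule 1); /i/ → [iː] (rule 1); /a/ → [aː] (rule 1).
All other segments surface unchanged.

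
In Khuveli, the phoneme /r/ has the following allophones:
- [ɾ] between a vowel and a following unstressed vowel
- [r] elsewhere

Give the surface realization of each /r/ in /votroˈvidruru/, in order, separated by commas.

[r], [r], [ɾ]

Occurrence 1 (position 4): no conditioning environment matches → elsewhere allophone [r].
Occurrence 2 (position 9): no conditioning environment matches → elsewhere allophone [r].
Occurrence 3 (position 11): between a vowel and a following unstressed vowel → [ɾ].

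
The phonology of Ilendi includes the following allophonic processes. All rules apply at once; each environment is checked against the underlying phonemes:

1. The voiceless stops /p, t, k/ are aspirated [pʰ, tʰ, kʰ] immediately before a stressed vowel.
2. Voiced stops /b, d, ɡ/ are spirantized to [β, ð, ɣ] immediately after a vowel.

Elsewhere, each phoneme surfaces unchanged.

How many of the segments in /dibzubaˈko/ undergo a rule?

3

Segments that undergo a rule: /b/ → [β] (rule 2); /b/ → [β] (rule 2); /k/ → [kʰ] (rule 1).
All other segments surface unchanged.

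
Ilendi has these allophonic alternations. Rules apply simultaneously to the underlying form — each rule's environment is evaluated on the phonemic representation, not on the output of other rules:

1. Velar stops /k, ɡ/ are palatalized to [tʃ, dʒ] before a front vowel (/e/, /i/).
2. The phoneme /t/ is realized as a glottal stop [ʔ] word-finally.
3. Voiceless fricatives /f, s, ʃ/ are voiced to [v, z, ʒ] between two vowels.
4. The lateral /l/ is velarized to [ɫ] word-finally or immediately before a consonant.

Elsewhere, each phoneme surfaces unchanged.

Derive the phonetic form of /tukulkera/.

[tukuɫtʃera]

/t/ (word-initial) fails the environment for rule 2, so it stays [t].
/u/ stays [u].
/k/ (between /u/ and /u/): rule 1 targets it, but not before a front vowel → unchanged [k].
/u/ (between /k/ and /l/) is unaffected → [u].
/l/ (between /u/ and /k/): word-finally or immediately before a consonant, so rule 4 applies → [ɫ].
/k/ meets the environment for rule 1 (before a front vowel) → [tʃ].
/e/ (between /k/ and /r/): no rule targets it → [e].
/r/ (between /e/ and /a/): no rule targets it → [r].
/a/ — not in any rule's target class → [a].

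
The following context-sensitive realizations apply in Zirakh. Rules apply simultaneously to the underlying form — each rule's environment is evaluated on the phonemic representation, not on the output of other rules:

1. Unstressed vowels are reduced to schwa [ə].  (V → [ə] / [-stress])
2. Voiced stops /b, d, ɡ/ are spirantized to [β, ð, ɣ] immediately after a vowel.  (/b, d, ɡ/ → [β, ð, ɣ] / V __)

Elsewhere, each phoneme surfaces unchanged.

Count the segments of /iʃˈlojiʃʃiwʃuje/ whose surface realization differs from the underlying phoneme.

Segments that undergo a rule: /i/ → [ə] (rule 1); /i/ → [ə] (rule 1); /i/ → [ə] (rule 1); /u/ → [ə] (rule 1); /e/ → [ə] (rule 1).
All other segments surface unchanged.

5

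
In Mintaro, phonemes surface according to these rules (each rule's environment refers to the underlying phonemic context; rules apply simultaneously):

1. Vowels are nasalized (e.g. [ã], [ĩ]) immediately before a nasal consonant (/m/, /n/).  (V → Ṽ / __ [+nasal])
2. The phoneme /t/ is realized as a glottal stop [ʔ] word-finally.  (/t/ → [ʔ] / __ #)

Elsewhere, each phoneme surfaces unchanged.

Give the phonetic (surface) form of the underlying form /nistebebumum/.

[nistebebũmũm]

/n/ (word-initial): no rule targets it → [n].
/i/ — between /n/ and /s/; rule 1 does not apply here → [i].
/s/ — not in any rule's target class → [s].
/t/ (between /s/ and /e/) is in the target of rule 2 but the environment (word-finally) is not met → [t].
/e/ (between /t/ and /b/) is in the target of rule 1 but the environment (before a nasal consonant) is not met → [e].
/b/ (between /e/ and /e/) is unaffected → [b].
/e/ (between /b/ and /b/) is in the target of rule 1 but the environment (before a nasal consonant) is not met → [e].
/b/ (between /e/ and /u/): no rule targets it → [b].
/u/ (between /b/ and /m/): before a nasal consonant, so rule 1 applies → [ũ].
/m/ — not in any rule's target class → [m].
/u/ — between /m/ and /m/, before a nasal consonant — surfaces as [ũ] (rule 1).
/m/ (word-final): no rule targets it → [m].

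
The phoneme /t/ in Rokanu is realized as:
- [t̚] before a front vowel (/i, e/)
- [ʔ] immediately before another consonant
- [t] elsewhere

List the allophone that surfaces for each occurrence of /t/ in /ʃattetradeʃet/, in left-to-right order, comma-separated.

Occurrence 1 (position 3): immediately before another consonant → [ʔ].
Occurrence 2 (position 4): before a front vowel (/i, e/) → [t̚].
Occurrence 3 (position 6): immediately before another consonant → [ʔ].
Occurrence 4 (position 13): no conditioning environment matches → elsewhere allophone [t].

[ʔ], [t̚], [ʔ], [t]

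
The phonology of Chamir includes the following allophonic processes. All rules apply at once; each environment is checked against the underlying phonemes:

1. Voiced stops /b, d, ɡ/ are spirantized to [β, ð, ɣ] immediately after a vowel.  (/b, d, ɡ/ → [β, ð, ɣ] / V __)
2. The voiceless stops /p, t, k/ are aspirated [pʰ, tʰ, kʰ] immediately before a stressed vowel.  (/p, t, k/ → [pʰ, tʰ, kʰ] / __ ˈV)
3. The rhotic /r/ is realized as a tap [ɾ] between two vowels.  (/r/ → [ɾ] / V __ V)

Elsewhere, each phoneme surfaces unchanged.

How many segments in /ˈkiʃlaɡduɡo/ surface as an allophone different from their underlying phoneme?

Segments that undergo a rule: /k/ → [kʰ] (rule 2); /ɡ/ → [ɣ] (rule 1); /ɡ/ → [ɣ] (rule 1).
All other segments surface unchanged.

3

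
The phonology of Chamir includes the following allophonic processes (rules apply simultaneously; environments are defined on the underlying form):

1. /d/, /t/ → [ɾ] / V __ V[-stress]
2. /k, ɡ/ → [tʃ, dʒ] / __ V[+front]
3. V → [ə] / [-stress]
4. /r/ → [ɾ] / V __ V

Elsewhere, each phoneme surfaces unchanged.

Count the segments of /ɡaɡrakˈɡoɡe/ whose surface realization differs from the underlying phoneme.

Segments that undergo a rule: /a/ → [ə] (rule 3); /a/ → [ə] (rule 3); /ɡ/ → [dʒ] (rule 2); /e/ → [ə] (rule 3).
All other segments surface unchanged.

4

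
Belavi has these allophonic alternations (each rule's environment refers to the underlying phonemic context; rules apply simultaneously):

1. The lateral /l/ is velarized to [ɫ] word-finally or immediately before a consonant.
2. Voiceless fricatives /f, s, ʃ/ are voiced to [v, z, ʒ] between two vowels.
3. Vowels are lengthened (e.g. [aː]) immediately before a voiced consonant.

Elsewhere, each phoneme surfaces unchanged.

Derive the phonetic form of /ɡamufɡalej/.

/ɡ/ stays [ɡ].
/a/ — between /ɡ/ and /m/, before a voiced consonant — surfaces as [aː] (rule 3).
/m/ (between /a/ and /u/) is unaffected → [m].
/u/ (between /m/ and /f/): rule 3 targets it, but not before a voiced consonant → unchanged [u].
/f/ (between /u/ and /ɡ/): rule 2 targets it, but not between two vowels → unchanged [f].
/ɡ/ — not in any rule's target class → [ɡ].
/a/ meets the environment for rule 3 (before a voiced consonant) → [aː].
/l/ (between /a/ and /e/) is in the target of rule 1 but the environment (word-finally or immediately before a consonant) is not met → [l].
/e/ — between /l/ and /j/, before a voiced consonant — surfaces as [eː] (rule 3).
/j/ (word-final) is unaffected → [j].

[ɡaːmufɡaːleːj]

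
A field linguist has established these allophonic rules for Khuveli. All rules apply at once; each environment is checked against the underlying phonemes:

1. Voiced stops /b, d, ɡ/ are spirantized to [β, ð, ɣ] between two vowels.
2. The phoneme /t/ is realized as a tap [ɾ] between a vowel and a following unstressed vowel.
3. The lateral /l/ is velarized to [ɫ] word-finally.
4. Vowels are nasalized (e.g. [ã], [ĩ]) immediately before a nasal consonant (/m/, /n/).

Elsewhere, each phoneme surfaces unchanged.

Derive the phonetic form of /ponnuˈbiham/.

[põnnuˈβihãm]

/p/ (word-initial) is unaffected → [p].
/o/ (between /p/ and /n/) occurs before a nasal consonant → [õ] by rule 4.
/n/ stays [n].
/n/ — not in any rule's target class → [n].
/u/ (between /n/ and /b/) fails the environment for rule 4, so it stays [u].
Rule 1 applies to /b/ (between /u/ and /i/: between two vowels) → [β].
/i/ (between /b/ and /h/) is in the target of rule 4 but the environment (before a nasal consonant) is not met → [i].
/h/ (between /i/ and /a/): no rule targets it → [h].
/a/ meets the environment for rule 4 (before a nasal consonant) → [ã].
/m/ — not in any rule's target class → [m].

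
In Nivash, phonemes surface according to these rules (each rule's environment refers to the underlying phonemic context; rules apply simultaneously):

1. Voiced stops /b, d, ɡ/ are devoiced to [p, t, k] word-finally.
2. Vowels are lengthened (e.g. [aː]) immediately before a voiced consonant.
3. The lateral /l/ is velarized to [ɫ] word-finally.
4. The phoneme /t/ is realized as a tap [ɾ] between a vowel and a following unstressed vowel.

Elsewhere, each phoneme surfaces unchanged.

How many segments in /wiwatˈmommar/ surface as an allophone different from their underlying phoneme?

Segments that undergo a rule: /i/ → [iː] (rule 2); /o/ → [oː] (rule 2); /a/ → [aː] (rule 2).
All other segments surface unchanged.

3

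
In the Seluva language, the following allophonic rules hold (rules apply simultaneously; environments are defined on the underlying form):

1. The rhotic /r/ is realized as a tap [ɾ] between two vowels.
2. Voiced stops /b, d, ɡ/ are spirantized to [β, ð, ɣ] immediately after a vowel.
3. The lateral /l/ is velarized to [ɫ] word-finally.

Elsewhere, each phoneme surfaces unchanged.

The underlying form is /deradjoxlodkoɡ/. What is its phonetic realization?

[deɾaðjoxloðkoɣ]

/d/ (word-initial): rule 2 targets it, but not immediately after a vowel → unchanged [d].
/r/ — between /e/ and /a/, between two vowels — surfaces as [ɾ] (rule 1).
/d/ (between /a/ and /j/) occurs immediately after a vowel → [ð] by rule 2.
/l/ (between /x/ and /o/) is in the target of rule 3 but the environment (word-finally) is not met → [l].
/d/ — between /o/ and /k/, immediately after a vowel — surfaces as [ð] (rule 2).
/ɡ/ (word-final): immediately after a vowel, so rule 2 applies → [ɣ].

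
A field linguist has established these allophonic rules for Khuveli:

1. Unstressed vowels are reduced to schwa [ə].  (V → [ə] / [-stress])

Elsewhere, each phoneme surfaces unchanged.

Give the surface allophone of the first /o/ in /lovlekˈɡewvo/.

/o/ (between /l/ and /v/): in an unstressed syllable, so rule 1 applies → [ə].

[ə]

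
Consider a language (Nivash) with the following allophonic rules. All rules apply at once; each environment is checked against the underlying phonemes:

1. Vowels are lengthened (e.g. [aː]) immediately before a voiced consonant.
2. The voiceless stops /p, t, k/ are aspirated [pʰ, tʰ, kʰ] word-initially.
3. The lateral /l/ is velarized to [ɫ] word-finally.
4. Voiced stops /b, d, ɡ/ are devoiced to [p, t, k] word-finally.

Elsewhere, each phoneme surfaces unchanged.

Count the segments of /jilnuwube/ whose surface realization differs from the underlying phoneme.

Segments that undergo a rule: /i/ → [iː] (rule 1); /u/ → [uː] (rule 1); /u/ → [uː] (rule 1).
All other segments surface unchanged.

3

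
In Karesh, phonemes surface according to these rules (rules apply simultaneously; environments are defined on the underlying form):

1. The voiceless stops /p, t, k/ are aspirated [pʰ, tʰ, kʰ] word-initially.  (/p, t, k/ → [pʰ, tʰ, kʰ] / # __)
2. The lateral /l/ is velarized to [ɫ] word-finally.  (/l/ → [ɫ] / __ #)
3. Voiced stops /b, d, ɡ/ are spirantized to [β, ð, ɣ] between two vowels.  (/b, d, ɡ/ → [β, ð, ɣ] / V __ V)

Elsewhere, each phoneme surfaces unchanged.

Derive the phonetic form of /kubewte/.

Rule 1 applies to /k/ (word-initial: word-initially) → [kʰ].
/u/ (between /k/ and /b/) is unaffected → [u].
/b/ (between /u/ and /e/): between two vowels, so rule 3 applies → [β].
/e/ (between /b/ and /w/): no rule targets it → [e].
/w/ — not in any rule's target class → [w].
/t/ — between /w/ and /e/; rule 1 does not apply here → [t].
/e/ (word-final) is unaffected → [e].

[kʰuβewte]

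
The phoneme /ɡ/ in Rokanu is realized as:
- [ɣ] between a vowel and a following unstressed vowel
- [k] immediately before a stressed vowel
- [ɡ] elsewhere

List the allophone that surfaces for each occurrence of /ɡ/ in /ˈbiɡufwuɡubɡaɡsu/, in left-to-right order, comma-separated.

Occurrence 1 (position 3): between a vowel and a following unstressed vowel → [ɣ].
Occurrence 2 (position 8): between a vowel and a following unstressed vowel → [ɣ].
Occurrence 3 (position 11): no conditioning environment matches → elsewhere allophone [ɡ].
Occurrence 4 (position 13): no conditioning environment matches → elsewhere allophone [ɡ].

[ɣ], [ɣ], [ɡ], [ɡ]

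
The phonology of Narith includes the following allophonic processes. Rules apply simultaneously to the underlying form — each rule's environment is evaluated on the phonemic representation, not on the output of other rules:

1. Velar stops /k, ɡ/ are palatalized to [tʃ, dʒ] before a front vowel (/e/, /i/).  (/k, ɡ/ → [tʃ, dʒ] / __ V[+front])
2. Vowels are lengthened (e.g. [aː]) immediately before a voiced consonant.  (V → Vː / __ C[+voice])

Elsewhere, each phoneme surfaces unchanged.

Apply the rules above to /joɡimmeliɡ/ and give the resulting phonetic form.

[joːdʒiːmmeːliːɡ]

/j/ (word-initial): no rule targets it → [j].
/o/ — between /j/ and /ɡ/, before a voiced consonant — surfaces as [oː] (rule 2).
Rule 1 applies to /ɡ/ (between /o/ and /i/: before a front vowel) → [dʒ].
/i/ (between /ɡ/ and /m/) occurs before a voiced consonant → [iː] by rule 2.
/m/ (between /i/ and /m/): no rule targets it → [m].
/m/ stays [m].
/e/ meets the environment for rule 2 (before a voiced consonant) → [eː].
/l/ (between /e/ and /i/) is unaffected → [l].
Rule 2 applies to /i/ (between /l/ and /ɡ/: before a voiced consonant) → [iː].
/ɡ/ (word-final): rule 1 targets it, but not before a front vowel → unchanged [ɡ].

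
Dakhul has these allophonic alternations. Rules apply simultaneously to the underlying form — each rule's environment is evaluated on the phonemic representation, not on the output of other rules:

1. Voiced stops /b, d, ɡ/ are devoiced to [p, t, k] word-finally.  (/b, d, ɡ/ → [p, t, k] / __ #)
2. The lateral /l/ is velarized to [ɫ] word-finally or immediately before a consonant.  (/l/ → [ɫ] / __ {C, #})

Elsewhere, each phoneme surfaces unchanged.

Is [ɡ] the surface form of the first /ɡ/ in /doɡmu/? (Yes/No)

Yes

/ɡ/ (between /o/ and /m/): rule 1 targets it, but not word-finally → unchanged [ɡ].
The actual realization is [ɡ], which matches [ɡ].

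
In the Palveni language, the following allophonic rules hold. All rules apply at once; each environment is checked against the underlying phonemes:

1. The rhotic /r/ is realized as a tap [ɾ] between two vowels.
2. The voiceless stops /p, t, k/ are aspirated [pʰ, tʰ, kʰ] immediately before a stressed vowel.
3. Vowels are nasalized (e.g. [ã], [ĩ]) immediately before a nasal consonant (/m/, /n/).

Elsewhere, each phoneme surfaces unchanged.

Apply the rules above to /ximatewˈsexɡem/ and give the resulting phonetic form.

[xĩmatewˈsexɡẽm]

Rule 3 applies to /i/ (between /x/ and /m/: before a nasal consonant) → [ĩ].
/a/ (between /m/ and /t/): rule 3 targets it, but not before a nasal consonant → unchanged [a].
/t/ (between /a/ and /e/) fails the environment for rule 2, so it stays [t].
/e/ — between /t/ and /w/; rule 3 does not apply here → [e].
/e/ (between /s/ and /x/) is in the target of rule 3 but the environment (before a nasal consonant) is not met → [e].
/e/ — between /ɡ/ and /m/, before a nasal consonant — surfaces as [ẽ] (rule 3).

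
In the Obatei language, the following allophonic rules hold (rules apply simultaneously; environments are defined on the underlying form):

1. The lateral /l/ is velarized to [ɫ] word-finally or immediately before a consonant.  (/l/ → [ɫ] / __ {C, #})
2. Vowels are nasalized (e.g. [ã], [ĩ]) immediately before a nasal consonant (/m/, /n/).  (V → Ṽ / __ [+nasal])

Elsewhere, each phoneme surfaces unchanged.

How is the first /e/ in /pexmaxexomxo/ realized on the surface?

/e/ — between /p/ and /x/; rule 2 does not apply here → [e].

[e]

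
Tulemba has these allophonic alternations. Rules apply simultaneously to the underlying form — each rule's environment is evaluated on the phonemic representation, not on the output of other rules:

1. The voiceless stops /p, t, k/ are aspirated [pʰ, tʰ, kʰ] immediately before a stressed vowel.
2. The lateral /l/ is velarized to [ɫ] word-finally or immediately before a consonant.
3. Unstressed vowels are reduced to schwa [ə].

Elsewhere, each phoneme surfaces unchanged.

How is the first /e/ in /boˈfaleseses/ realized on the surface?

[ə]

/e/ — between /l/ and /s/, in an unstressed syllable — surfaces as [ə] (rule 3).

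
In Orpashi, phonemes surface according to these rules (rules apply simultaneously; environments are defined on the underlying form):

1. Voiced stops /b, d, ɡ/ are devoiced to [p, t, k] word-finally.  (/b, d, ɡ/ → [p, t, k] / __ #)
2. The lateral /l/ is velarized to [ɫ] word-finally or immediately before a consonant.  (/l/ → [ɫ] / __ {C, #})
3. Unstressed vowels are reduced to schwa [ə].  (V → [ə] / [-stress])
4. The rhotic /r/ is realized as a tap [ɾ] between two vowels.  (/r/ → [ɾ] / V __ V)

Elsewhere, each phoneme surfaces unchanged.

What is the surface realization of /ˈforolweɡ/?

[ˈfoɾəɫwək]

/f/ stays [f].
/o/ (between /f/ and /r/): rule 3 targets it, but not in an unstressed syllable → unchanged [o].
/r/ (between /o/ and /o/) occurs between two vowels → [ɾ] by rule 4.
/o/ (between /r/ and /l/): in an unstressed syllable, so rule 3 applies → [ə].
Rule 2 applies to /l/ (between /o/ and /w/: word-finally or immediately before a consonant) → [ɫ].
/w/ — not in any rule's target class → [w].
/e/ (between /w/ and /ɡ/) occurs in an unstressed syllable → [ə] by rule 3.
/ɡ/ — word-final, word-finally — surfaces as [k] (rule 1).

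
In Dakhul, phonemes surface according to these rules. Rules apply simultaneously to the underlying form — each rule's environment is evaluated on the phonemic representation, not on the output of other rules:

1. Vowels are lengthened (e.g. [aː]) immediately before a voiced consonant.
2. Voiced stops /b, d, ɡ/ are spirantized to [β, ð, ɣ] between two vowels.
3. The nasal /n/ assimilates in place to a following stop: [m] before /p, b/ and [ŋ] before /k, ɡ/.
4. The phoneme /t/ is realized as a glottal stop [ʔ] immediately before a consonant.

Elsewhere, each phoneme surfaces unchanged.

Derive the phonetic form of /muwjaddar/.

[muːwjaːddaːr]

/m/ (word-initial): no rule targets it → [m].
/u/ — between /m/ and /w/, before a voiced consonant — surfaces as [uː] (rule 1).
/w/ — not in any rule's target class → [w].
/j/ (between /w/ and /a/): no rule targets it → [j].
/a/ — between /j/ and /d/, before a voiced consonant — surfaces as [aː] (rule 1).
/d/ (between /a/ and /d/) is in the target of rule 2 but the environment (between two vowels) is not met → [d].
/d/ (between /d/ and /a/) is in the target of rule 2 but the environment (between two vowels) is not met → [d].
/a/ (between /d/ and /r/) occurs before a voiced consonant → [aː] by rule 1.
/r/ — not in any rule's target class → [r].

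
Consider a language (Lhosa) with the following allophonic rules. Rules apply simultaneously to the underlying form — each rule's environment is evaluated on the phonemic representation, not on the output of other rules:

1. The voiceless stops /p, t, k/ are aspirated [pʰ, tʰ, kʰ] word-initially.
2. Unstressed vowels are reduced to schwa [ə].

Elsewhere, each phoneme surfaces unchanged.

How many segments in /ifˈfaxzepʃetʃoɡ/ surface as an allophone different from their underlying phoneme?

Segments that undergo a rule: /i/ → [ə] (rule 2); /e/ → [ə] (rule 2); /e/ → [ə] (rule 2); /o/ → [ə] (rule 2).
All other segments surface unchanged.

4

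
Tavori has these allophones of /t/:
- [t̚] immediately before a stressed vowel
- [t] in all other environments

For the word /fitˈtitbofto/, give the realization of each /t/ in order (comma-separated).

[t], [t̚], [t], [t]

Occurrence 1 (position 3): no conditioning environment matches → elsewhere allophone [t].
Occurrence 2 (position 4): immediately before a stressed vowel → [t̚].
Occurrence 3 (position 6): no conditioning environment matches → elsewhere allophone [t].
Occurrence 4 (position 10): no conditioning environment matches → elsewhere allophone [t].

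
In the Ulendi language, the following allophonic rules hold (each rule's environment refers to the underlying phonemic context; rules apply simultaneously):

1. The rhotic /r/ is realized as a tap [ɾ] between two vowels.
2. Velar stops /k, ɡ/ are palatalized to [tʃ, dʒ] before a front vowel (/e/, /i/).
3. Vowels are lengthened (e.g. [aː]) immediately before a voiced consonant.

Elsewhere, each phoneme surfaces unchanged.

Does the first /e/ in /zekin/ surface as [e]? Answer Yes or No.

/e/ (between /z/ and /k/) fails the environment for rule 3, so it stays [e].
The actual realization is [e], which matches [e].

Yes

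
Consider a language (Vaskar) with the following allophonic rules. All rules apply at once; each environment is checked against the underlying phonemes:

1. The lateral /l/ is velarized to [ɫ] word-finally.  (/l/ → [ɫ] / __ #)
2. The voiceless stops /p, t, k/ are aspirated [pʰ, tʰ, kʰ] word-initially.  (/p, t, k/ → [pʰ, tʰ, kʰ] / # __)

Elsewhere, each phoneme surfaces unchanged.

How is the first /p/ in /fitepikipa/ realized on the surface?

/p/ — between /e/ and /i/; rule 2 does not apply here → [p].

[p]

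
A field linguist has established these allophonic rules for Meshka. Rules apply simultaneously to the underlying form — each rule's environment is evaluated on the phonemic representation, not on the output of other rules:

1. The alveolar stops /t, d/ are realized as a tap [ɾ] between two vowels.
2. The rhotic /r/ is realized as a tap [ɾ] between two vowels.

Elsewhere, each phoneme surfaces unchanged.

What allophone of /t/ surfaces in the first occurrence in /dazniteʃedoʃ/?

/t/ — between /i/ and /e/, between two vowels — surfaces as [ɾ] (rule 1).

[ɾ]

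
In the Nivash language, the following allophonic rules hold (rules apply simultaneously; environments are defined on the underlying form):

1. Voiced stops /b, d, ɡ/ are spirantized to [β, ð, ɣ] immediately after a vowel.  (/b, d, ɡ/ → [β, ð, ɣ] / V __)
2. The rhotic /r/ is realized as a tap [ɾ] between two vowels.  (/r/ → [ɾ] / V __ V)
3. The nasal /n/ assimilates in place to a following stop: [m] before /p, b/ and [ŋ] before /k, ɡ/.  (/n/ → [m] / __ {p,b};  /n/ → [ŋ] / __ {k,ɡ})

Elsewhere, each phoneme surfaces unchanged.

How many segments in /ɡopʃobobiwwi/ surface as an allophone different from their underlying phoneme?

2

Segments that undergo a rule: /b/ → [β] (rule 1); /b/ → [β] (rule 1).
All other segments surface unchanged.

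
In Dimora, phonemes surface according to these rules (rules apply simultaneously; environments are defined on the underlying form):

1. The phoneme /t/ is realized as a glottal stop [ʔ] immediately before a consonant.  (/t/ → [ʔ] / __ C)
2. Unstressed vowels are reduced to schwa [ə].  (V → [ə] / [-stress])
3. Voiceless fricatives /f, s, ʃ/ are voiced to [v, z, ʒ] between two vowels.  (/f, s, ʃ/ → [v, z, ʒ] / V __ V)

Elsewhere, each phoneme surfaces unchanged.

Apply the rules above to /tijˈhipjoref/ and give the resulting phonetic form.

/t/ (word-initial) is in the target of rule 1 but the environment (immediately before a consonant) is not met → [t].
/i/ meets the environment for rule 2 (in an unstressed syllable) → [ə].
/i/ (between /h/ and /p/) fails the environment for rule 2, so it stays [i].
/o/ (between /j/ and /r/) occurs in an unstressed syllable → [ə] by rule 2.
/e/ meets the environment for rule 2 (in an unstressed syllable) → [ə].
/f/ — word-final; rule 3 does not apply here → [f].

[təjˈhipjərəf]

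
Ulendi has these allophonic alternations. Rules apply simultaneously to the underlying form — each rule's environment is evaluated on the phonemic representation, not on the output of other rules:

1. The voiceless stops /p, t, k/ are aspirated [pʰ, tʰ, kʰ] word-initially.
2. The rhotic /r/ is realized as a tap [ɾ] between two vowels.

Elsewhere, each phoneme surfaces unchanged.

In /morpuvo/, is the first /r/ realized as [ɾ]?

/r/ (between /o/ and /p/): rule 2 targets it, but not between two vowels → unchanged [r].
The actual realization is [r], not [ɾ].

No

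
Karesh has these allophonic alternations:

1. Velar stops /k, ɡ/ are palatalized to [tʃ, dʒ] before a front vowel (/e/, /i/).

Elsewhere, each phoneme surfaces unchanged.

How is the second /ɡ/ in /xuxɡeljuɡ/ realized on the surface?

/ɡ/ (word-final): rule 1 targets it, but not before a front vowel → unchanged [ɡ].

[ɡ]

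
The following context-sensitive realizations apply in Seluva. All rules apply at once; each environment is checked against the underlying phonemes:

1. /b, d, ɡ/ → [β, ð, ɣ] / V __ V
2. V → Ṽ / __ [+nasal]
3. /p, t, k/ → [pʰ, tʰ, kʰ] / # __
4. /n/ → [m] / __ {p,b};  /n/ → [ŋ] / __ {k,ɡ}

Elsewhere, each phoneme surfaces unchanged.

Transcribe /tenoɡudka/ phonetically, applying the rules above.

[tʰẽnoɣudka]

/t/ meets the environment for rule 3 (word-initially) → [tʰ].
/e/ — between /t/ and /n/, before a nasal consonant — surfaces as [ẽ] (rule 2).
/n/ — between /e/ and /o/; rule 4 does not apply here → [n].
/o/ (between /n/ and /ɡ/) is in the target of rule 2 but the environment (before a nasal consonant) is not met → [o].
/ɡ/ (between /o/ and /u/) occurs between two vowels → [ɣ] by rule 1.
/u/ — between /ɡ/ and /d/; rule 2 does not apply here → [u].
/d/ (between /u/ and /k/) is in the target of rule 1 but the environment (between two vowels) is not met → [d].
/k/ (between /d/ and /a/) fails the environment for rule 3, so it stays [k].
/a/ (word-final) is in the target of rule 2 but the environment (before a nasal consonant) is not met → [a].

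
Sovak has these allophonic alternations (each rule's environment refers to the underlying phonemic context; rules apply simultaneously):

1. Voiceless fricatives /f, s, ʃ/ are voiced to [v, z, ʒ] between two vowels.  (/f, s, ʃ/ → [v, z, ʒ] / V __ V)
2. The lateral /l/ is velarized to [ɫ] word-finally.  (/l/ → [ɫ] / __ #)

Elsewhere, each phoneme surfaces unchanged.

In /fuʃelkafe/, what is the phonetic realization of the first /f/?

[f]

/f/ (word-initial) fails the environment for rule 1, so it stays [f].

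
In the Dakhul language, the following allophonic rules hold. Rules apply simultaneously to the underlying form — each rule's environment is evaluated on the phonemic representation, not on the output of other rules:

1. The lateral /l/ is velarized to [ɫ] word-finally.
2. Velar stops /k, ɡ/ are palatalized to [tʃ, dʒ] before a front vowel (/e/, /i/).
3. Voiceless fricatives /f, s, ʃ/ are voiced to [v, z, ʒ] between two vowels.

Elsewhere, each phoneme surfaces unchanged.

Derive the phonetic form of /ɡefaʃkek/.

Rule 2 applies to /ɡ/ (word-initial: before a front vowel) → [dʒ].
/e/ stays [e].
/f/ (between /e/ and /a/) occurs between two vowels → [v] by rule 3.
/a/ stays [a].
/ʃ/ — between /a/ and /k/; rule 3 does not apply here → [ʃ].
Rule 2 applies to /k/ (between /ʃ/ and /e/: before a front vowel) → [tʃ].
/e/ (between /k/ and /k/): no rule targets it → [e].
/k/ (word-final) is in the target of rule 2 but the environment (before a front vowel) is not met → [k].

[dʒevaʃtʃek]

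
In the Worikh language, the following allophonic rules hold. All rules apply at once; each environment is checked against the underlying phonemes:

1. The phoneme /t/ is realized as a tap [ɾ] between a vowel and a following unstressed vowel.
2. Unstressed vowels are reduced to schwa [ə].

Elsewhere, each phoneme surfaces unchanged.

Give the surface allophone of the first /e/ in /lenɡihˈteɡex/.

[ə]

/e/ — between /l/ and /n/, in an unstressed syllable — surfaces as [ə] (rule 2).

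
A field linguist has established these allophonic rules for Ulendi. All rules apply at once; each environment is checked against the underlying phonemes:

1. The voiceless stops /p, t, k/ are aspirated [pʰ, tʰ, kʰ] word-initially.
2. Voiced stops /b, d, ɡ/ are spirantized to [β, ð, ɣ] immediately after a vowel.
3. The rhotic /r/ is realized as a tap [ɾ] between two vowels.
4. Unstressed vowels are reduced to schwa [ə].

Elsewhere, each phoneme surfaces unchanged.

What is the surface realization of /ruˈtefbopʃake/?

[rəˈtefbəpʃəkə]

/r/ (word-initial): rule 3 targets it, but not between two vowels → unchanged [r].
/u/ (between /r/ and /t/): in an unstressed syllable, so rule 4 applies → [ə].
/t/ (between /u/ and /e/) is in the target of rule 1 but the environment (word-initially) is not met → [t].
/e/ — between /t/ and /f/; rule 4 does not apply here → [e].
/b/ — between /f/ and /o/; rule 2 does not apply here → [b].
/o/ meets the environment for rule 4 (in an unstressed syllable) → [ə].
/p/ (between /o/ and /ʃ/) is in the target of rule 1 but the environment (word-initially) is not met → [p].
/a/ — between /ʃ/ and /k/, in an unstressed syllable — surfaces as [ə] (rule 4).
/k/ (between /a/ and /e/) is in the target of rule 1 but the environment (word-initially) is not met → [k].
/e/ — word-final, in an unstressed syllable — surfaces as [ə] (rule 4).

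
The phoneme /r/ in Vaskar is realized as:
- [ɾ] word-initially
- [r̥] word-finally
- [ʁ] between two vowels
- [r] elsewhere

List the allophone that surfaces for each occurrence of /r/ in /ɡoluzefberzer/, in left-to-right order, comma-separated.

[r], [r̥]

Occurrence 1 (position 10): no conditioning environment matches → elsewhere allophone [r].
Occurrence 2 (position 13): word-finally → [r̥].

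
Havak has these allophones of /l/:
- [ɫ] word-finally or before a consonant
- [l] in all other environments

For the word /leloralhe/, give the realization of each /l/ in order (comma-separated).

Occurrence 1 (position 1): no conditioning environment matches → elsewhere allophone [l].
Occurrence 2 (position 3): no conditioning environment matches → elsewhere allophone [l].
Occurrence 3 (position 7): word-finally or before a consonant → [ɫ].

[l], [l], [ɫ]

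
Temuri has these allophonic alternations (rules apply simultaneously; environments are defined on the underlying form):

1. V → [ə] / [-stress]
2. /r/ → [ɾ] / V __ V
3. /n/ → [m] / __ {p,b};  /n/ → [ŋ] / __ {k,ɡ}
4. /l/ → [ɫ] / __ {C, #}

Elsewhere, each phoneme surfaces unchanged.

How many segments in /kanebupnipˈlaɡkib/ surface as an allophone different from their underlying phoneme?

5

Segments that undergo a rule: /a/ → [ə] (rule 1); /e/ → [ə] (rule 1); /u/ → [ə] (rule 1); /i/ → [ə] (rule 1); /i/ → [ə] (rule 1).
All other segments surface unchanged.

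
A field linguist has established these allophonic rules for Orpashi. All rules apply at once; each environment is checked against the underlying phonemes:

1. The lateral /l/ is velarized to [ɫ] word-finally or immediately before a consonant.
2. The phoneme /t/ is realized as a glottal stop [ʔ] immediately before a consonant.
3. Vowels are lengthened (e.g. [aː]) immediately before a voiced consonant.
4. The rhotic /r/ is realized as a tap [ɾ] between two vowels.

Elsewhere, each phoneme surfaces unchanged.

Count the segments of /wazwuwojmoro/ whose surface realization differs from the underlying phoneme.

5

Segments that undergo a rule: /a/ → [aː] (rule 3); /u/ → [uː] (rule 3); /o/ → [oː] (rule 3); /o/ → [oː] (rule 3); /r/ → [ɾ] (rule 4).
All other segments surface unchanged.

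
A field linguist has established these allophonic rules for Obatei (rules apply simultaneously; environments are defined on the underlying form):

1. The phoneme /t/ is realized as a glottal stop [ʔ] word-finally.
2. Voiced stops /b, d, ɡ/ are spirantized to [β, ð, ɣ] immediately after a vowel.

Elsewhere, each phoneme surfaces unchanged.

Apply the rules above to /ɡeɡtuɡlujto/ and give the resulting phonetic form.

/ɡ/ — word-initial; rule 2 does not apply here → [ɡ].
/e/ (between /ɡ/ and /ɡ/) is unaffected → [e].
Rule 2 applies to /ɡ/ (between /e/ and /t/: immediately after a vowel) → [ɣ].
/t/ — between /ɡ/ and /u/; rule 1 does not apply here → [t].
/u/ (between /t/ and /ɡ/) is unaffected → [u].
/ɡ/ meets the environment for rule 2 (immediately after a vowel) → [ɣ].
/l/ (between /ɡ/ and /u/): no rule targets it → [l].
/u/ stays [u].
/j/ (between /u/ and /t/) is unaffected → [j].
/t/ (between /j/ and /o/) fails the environment for rule 1, so it stays [t].
/o/ — not in any rule's target class → [o].

[ɡeɣtuɣlujto]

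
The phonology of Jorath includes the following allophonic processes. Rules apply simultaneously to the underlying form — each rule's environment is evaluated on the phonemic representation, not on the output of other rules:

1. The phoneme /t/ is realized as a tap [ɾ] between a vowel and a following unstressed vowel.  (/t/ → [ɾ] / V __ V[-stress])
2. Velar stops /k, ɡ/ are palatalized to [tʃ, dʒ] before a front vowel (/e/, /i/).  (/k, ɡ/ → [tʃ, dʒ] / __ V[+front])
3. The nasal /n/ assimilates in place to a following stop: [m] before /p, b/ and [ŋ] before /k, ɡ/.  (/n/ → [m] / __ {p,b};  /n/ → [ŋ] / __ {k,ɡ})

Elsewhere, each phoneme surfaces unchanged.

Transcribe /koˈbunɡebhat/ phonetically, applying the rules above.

/k/ (word-initial) is in the target of rule 2 but the environment (before a front vowel) is not met → [k].
/o/ (between /k/ and /b/) is unaffected → [o].
/b/ — not in any rule's target class → [b].
/u/ stays [u].
/n/ (between /u/ and /ɡ/) occurs before a labial or velar stop → [ŋ] by rule 3.
/ɡ/ (between /n/ and /e/): before a front vowel, so rule 2 applies → [dʒ].
/e/ (between /ɡ/ and /b/): no rule targets it → [e].
/b/ (between /e/ and /h/): no rule targets it → [b].
/h/ (between /b/ and /a/) is unaffected → [h].
/a/ stays [a].
/t/ (word-final) is in the target of rule 1 but the environment (between a vowel and a following unstressed vowel) is not met → [t].

[koˈbuŋdʒebhat]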